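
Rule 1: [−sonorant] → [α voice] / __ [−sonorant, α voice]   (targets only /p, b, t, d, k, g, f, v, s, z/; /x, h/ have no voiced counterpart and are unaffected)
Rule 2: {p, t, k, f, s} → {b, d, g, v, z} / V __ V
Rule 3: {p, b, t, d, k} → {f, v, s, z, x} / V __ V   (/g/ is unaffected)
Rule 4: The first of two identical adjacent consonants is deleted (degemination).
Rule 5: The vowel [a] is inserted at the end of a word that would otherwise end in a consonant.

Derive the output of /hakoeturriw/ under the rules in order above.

hagoezuriwa

Rule 1 (regressive voicing assimilation): no segment meets the environment; /hakoeturriw/ is unchanged.
Rule 2 (intervocalic voicing): /k/ is a voiceless obstruent between vowels /a/ and /o/, so it voices to [g]. /t/ is a voiceless obstruent between vowels /e/ and /u/, so it voices to [d]. /hakoeturriw/ → hagoedurriw.
Rule 3 (intervocalic spirantization): /d/ is a stop between vowels /e/ and /u/, so it spirantizes to the fricative [z]. /hagoedurriw/ → hagoezurriw.
Rule 4 (degemination): /rr/ is a geminate; the first /r/ deletes. /hagoezurriw/ → hagoezuriw.
Rule 5 (final a-epenthesis): the form ends in the consonant /w/, so [a] is inserted word-finally. /hagoezuriw/ → hagoezuriwa.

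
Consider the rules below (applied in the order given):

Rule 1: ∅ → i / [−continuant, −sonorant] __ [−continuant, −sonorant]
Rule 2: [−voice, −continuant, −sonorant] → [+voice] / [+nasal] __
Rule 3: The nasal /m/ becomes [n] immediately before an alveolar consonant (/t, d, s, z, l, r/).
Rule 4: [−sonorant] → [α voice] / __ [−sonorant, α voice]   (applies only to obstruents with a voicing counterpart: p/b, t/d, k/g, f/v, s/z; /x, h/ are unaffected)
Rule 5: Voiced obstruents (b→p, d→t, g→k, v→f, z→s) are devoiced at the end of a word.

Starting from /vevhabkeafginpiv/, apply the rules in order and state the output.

Rule 1 (stop-cluster i-epenthesis): /b/ and /k/ form a stop–stop cluster, so [i] is inserted between them. /vevhabkeafginpiv/ → vevhabikeafginpiv.
Rule 2 (post-nasal voicing): /p/ is a voiceless stop immediately after the nasal /n/, so it voices to [b]. /vevhabikeafginpiv/ → vevhabikeafginbiv.
Rule 3 (nasal place assimilation): no segment meets the environment; /vevhabikeafginbiv/ is unchanged.
Rule 4 (regressive voicing assimilation): /v/ precedes the voiceless obstruent /h/, so it devoices to [f] by assimilation. /f/ precedes the voiced obstruent /g/, so it voices to [v] by assimilation. /vevhabikeafginbiv/ → vefhabikeavginbiv.
Rule 5 (final devoicing): /v/ is a voiced obstruent in word-final position, so it devoices to [f]. /vefhabikeavginbiv/ → vefhabikeavginbif.

vefhabikeavginbif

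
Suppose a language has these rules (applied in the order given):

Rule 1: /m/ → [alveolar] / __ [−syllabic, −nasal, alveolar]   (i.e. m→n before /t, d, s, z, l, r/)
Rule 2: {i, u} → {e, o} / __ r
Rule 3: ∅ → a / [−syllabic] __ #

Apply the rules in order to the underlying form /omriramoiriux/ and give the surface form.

Rule 1 (nasal place assimilation): /m/ precedes the alveolar consonant /r/, so it assimilates in place to [n]. /omriramoiriux/ → onriramoiriux.
Rule 2 (pre-rhotic lowering): /i/ is a high vowel immediately before /r/, so it lowers to [e]. /i/ is a high vowel immediately before /r/, so it lowers to [e]. /onriramoiriux/ → onreramoeriux.
Rule 3 (final a-epenthesis): the form ends in the consonant /x/, so [a] is inserted word-finally. /onreramoeriux/ → onreramoeriuxa.

onreramoeriuxa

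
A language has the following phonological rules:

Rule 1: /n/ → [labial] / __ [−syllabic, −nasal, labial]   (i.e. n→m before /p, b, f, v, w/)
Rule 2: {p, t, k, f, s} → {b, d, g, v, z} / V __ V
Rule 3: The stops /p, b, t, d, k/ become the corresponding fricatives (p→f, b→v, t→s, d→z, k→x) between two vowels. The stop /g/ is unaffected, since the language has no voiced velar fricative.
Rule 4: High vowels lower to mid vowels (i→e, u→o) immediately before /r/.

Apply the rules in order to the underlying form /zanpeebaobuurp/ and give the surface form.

Rule 1 (nasal place assimilation): /n/ precedes the labial consonant /p/, so it assimilates in place to [m]. /zanpeebaobuurp/ → zampeebaobuurp.
Rule 2 (intervocalic voicing): no segment meets the environment; /zampeebaobuurp/ is unchanged.
Rule 3 (intervocalic spirantization): /b/ is a stop between vowels /e/ and /a/, so it spirantizes to the fricative [v]. /b/ is a stop between vowels /o/ and /u/, so it spirantizes to the fricative [v]. /zampeebaobuurp/ → zampeevaovuurp.
Rule 4 (pre-rhotic lowering): /u/ is a high vowel immediately before /r/, so it lowers to [o]. /zampeevaovuurp/ → zampeevaovuorp.

zampeevaovuorp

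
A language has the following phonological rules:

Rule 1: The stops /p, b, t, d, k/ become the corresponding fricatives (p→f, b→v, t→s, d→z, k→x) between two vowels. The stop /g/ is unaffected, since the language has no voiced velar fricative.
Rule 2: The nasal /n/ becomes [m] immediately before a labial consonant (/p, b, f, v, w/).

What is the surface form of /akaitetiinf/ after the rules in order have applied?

Rule 1 (intervocalic spirantization): /k/ is a stop between vowels /a/ and /a/, so it spirantizes to the fricative [x]. /t/ is a stop between vowels /i/ and /e/, so it spirantizes to the fricative [s]. /t/ is a stop between vowels /e/ and /i/, so it spirantizes to the fricative [s]. /akaitetiinf/ → axaisesiinf.
Rule 2 (nasal place assimilation): /n/ precedes the labial consonant /f/, so it assimilates in place to [m]. /axaisesiinf/ → axaisesiimf.

axaisesiimf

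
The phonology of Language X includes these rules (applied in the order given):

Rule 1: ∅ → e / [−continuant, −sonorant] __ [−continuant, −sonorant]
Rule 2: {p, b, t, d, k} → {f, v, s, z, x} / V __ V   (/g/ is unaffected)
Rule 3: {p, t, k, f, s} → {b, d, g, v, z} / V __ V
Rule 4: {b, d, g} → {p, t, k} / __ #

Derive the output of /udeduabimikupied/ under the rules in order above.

uzezuavimixuviet

Rule 1 (stop-cluster e-epenthesis): no segment meets the environment; /udeduabimikupied/ is unchanged.
Rule 2 (intervocalic spirantization): /d/ is a stop between vowels /u/ and /e/, so it spirantizes to the fricative [z]. /d/ is a stop between vowels /e/ and /u/, so it spirantizes to the fricative [z]. /b/ is a stop between vowels /a/ and /i/, so it spirantizes to the fricative [v]. /k/ is a stop between vowels /i/ and /u/, so it spirantizes to the fricative [x]. /p/ is a stop between vowels /u/ and /i/, so it spirantizes to the fricative [f]. /udeduabimikupied/ → uzezuavimixufied.
Rule 3 (intervocalic voicing): /f/ is a voiceless obstruent between vowels /u/ and /i/, so it voices to [v]. /uzezuavimixufied/ → uzezuavimixuvied.
Rule 4 (final devoicing): /d/ is a voiced stop in word-final position, so it devoices to [t]. /uzezuavimixuvied/ → uzezuavimixuviet.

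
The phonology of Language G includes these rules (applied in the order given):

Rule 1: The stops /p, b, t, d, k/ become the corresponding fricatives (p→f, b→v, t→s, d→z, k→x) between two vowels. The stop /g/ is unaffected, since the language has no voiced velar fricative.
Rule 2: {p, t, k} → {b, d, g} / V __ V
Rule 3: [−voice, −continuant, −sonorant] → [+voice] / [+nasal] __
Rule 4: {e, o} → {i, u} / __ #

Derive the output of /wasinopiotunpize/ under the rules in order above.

wasinofiosunbizi

Rule 1 (intervocalic spirantization): /p/ is a stop between vowels /o/ and /i/, so it spirantizes to the fricative [f]. /t/ is a stop between vowels /o/ and /u/, so it spirantizes to the fricative [s]. /wasinopiotunpize/ → wasinofiosunpize.
Rule 2 (intervocalic voicing): no segment meets the environment; /wasinofiosunpize/ is unchanged.
Rule 3 (post-nasal voicing): /p/ is a voiceless stop immediately after the nasal /n/, so it voices to [b]. /wasinofiosunpize/ → wasinofiosunbize.
Rule 4 (final vowel raising): /e/ is a mid vowel in word-final position, so it raises to [i]. /wasinofiosunbize/ → wasinofiosunbizi.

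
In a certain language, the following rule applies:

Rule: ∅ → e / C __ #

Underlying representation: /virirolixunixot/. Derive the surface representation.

the form ends in the consonant /t/, so [e] is inserted word-finally.
Surface form: [virirolixunixote].

virirolixunixote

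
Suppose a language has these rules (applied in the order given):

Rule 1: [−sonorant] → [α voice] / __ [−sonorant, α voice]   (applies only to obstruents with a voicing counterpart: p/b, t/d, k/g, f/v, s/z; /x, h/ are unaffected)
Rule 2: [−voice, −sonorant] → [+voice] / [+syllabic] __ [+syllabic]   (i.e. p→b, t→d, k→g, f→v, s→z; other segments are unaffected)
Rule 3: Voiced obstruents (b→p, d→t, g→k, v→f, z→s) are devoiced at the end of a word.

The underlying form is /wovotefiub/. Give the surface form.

Rule 1 (regressive voicing assimilation): no segment meets the environment; /wovotefiub/ is unchanged.
Rule 2 (intervocalic voicing): /t/ is a voiceless obstruent between vowels /o/ and /e/, so it voices to [d]. /f/ is a voiceless obstruent between vowels /e/ and /i/, so it voices to [v]. /wovotefiub/ → wovodeviub.
Rule 3 (final devoicing): /b/ is a voiced obstruent in word-final position, so it devoices to [p]. /wovodeviub/ → wovodeviup.

wovodeviup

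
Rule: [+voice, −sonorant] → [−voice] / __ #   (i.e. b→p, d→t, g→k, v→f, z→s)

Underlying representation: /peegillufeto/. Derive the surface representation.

No segment of /peegillufeto/ meets the structural description of the rule, so the form surfaces unchanged.

peegillufeto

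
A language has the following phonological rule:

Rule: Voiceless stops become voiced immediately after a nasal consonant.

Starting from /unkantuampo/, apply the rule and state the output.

/k/ is a voiceless stop immediately after the nasal /n/, so it voices to [g].
/t/ is a voiceless stop immediately after the nasal /n/, so it voices to [d].
/p/ is a voiceless stop immediately after the nasal /m/, so it voices to [b].
Surface form: [unganduambo].

unganduambo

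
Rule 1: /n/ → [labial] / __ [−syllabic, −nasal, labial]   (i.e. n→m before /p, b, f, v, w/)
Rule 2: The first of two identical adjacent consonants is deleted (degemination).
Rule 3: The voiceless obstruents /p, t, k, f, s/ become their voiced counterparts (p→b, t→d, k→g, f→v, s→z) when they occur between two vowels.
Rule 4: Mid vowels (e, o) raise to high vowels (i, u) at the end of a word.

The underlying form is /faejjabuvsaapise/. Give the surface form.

faejabuvsaabizi

Rule 1 (nasal place assimilation): no segment meets the environment; /faejjabuvsaapise/ is unchanged.
Rule 2 (degemination): /jj/ is a geminate; the first /j/ deletes. /faejjabuvsaapise/ → faejabuvsaapise.
Rule 3 (intervocalic voicing): /p/ is a voiceless obstruent between vowels /a/ and /i/, so it voices to [b]. /s/ is a voiceless obstruent between vowels /i/ and /e/, so it voices to [z]. /faejabuvsaapise/ → faejabuvsaabize.
Rule 4 (final vowel raising): /e/ is a mid vowel in word-final position, so it raises to [i]. /faejabuvsaabize/ → faejabuvsaabizi.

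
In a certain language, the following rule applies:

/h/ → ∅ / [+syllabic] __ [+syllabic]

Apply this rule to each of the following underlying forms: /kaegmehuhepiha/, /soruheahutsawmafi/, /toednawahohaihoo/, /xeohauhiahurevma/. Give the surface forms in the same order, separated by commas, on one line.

/kaegmehuhepiha/: /h/ occurs between vowels /e/ and /u/, so it deletes. /h/ occurs between vowels /u/ and /e/, so it deletes. /h/ occurs between vowels /i/ and /a/, so it deletes. → [kaegmeuepia].
/soruheahutsawmafi/: /h/ occurs between vowels /u/ and /e/, so it deletes. /h/ occurs between vowels /a/ and /u/, so it deletes. → [sorueautsawmafi].
/toednawahohaihoo/: /h/ occurs between vowels /a/ and /o/, so it deletes. /h/ occurs between vowels /o/ and /a/, so it deletes. /h/ occurs between vowels /i/ and /o/, so it deletes. → [toednawaoaioo].
/xeohauhiahurevma/: /h/ occurs between vowels /o/ and /a/, so it deletes. /h/ occurs between vowels /u/ and /i/, so it deletes. /h/ occurs between vowels /a/ and /u/, so it deletes. → [xeoauiaurevma].

kaegmeuepia, sorueautsawmafi, toednawaoaioo, xeoauiaurevma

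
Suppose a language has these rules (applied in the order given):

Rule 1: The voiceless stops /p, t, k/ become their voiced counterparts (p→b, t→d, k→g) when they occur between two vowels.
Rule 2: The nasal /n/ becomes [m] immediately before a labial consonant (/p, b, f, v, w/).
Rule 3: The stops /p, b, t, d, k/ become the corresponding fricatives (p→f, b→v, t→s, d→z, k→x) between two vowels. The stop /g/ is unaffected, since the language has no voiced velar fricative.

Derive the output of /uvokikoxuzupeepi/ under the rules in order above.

uvogigoxuzuveevi

Rule 1 (intervocalic voicing): /k/ is a voiceless stop between vowels /o/ and /i/, so it voices to [g]. /k/ is a voiceless stop between vowels /i/ and /o/, so it voices to [g]. /p/ is a voiceless stop between vowels /u/ and /e/, so it voices to [b]. /p/ is a voiceless stop between vowels /e/ and /i/, so it voices to [b]. /uvokikoxuzupeepi/ → uvogigoxuzubeebi.
Rule 2 (nasal place assimilation): no segment meets the environment; /uvogigoxuzubeebi/ is unchanged.
Rule 3 (intervocalic spirantization): /b/ is a stop between vowels /u/ and /e/, so it spirantizes to the fricative [v]. /b/ is a stop between vowels /e/ and /i/, so it spirantizes to the fricative [v]. /uvogigoxuzubeebi/ → uvogigoxuzuveevi.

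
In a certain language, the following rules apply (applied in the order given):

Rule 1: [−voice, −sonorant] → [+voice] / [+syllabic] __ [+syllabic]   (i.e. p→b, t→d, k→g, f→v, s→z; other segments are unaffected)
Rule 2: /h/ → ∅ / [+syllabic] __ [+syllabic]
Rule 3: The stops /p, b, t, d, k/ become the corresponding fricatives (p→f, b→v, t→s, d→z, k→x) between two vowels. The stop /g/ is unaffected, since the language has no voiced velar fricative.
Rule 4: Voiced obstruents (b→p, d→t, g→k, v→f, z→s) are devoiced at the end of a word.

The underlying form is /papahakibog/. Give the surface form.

Rule 1 (intervocalic voicing): /p/ is a voiceless obstruent between vowels /a/ and /a/, so it voices to [b]. /k/ is a voiceless obstruent between vowels /a/ and /i/, so it voices to [g]. /papahakibog/ → pabahagibog.
Rule 2 (intervocalic h-deletion): /h/ occurs between vowels /a/ and /a/, so it deletes. /pabahagibog/ → pabaagibog.
Rule 3 (intervocalic spirantization): /b/ is a stop between vowels /a/ and /a/, so it spirantizes to the fricative [v]. /b/ is a stop between vowels /i/ and /o/, so it spirantizes to the fricative [v]. /pabaagibog/ → pavaagivog.
Rule 4 (final devoicing): /g/ is a voiced obstruent in word-final position, so it devoices to [k]. /pavaagivog/ → pavaagivok.

pavaagivok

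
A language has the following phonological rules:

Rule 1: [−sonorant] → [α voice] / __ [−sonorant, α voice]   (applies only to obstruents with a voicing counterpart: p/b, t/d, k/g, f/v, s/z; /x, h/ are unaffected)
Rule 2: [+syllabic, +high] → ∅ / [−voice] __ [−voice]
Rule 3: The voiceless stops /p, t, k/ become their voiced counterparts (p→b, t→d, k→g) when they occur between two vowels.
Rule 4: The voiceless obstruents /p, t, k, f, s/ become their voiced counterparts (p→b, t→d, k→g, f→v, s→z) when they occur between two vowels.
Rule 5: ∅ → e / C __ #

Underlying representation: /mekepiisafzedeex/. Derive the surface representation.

Rule 1 (regressive voicing assimilation): /f/ precedes the voiced obstruent /z/, so it voices to [v] by assimilation. /mekepiisafzedeex/ → mekepiisavzedeex.
Rule 2 (high vowel syncope): no segment meets the environment; /mekepiisavzedeex/ is unchanged.
Rule 3 (intervocalic voicing): /k/ is a voiceless stop between vowels /e/ and /e/, so it voices to [g]. /p/ is a voiceless stop between vowels /e/ and /i/, so it voices to [b]. /mekepiisavzedeex/ → megebiisavzedeex.
Rule 4 (intervocalic voicing): /s/ is a voiceless obstruent between vowels /i/ and /a/, so it voices to [z]. /megebiisavzedeex/ → megebiizavzedeex.
Rule 5 (final e-epenthesis): the form ends in the consonant /x/, so [e] is inserted word-finally. /megebiizavzedeex/ → megebiizavzedeexe.

megebiizavzedeexe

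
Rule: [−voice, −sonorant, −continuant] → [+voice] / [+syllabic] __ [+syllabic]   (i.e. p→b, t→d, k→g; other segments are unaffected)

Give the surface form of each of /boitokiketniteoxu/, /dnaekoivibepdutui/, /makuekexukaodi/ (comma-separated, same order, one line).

boidogigetnideoxu, dnaegoivibepdudui, maguegexugaodi

/boitokiketniteoxu/: /t/ is a voiceless stop between vowels /i/ and /o/, so it voices to [d]. /k/ is a voiceless stop between vowels /o/ and /i/, so it voices to [g]. /k/ is a voiceless stop between vowels /i/ and /e/, so it voices to [g]. /t/ is a voiceless stop between vowels /i/ and /e/, so it voices to [d]. → [boidogigetnideoxu].
/dnaekoivibepdutui/: /k/ is a voiceless stop between vowels /e/ and /o/, so it voices to [g]. /t/ is a voiceless stop between vowels /u/ and /u/, so it voices to [d]. → [dnaegoivibepdudui].
/makuekexukaodi/: /k/ is a voiceless stop between vowels /a/ and /u/, so it voices to [g]. /k/ is a voiceless stop between vowels /e/ and /e/, so it voices to [g]. /k/ is a voiceless stop between vowels /u/ and /a/, so it voices to [g]. → [maguegexugaodi].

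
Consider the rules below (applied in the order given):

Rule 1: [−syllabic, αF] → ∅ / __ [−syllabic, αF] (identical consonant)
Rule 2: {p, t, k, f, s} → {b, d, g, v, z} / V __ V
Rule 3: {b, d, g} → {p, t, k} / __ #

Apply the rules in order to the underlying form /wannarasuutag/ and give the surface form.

wanarazuudak

Rule 1 (degemination): /nn/ is a geminate; the first /n/ deletes. /wannarasuutag/ → wanarasuutag.
Rule 2 (intervocalic voicing): /s/ is a voiceless obstruent between vowels /a/ and /u/, so it voices to [z]. /t/ is a voiceless obstruent between vowels /u/ and /a/, so it voices to [d]. /wanarasuutag/ → wanarazuudag.
Rule 3 (final devoicing): /g/ is a voiced stop in word-final position, so it devoices to [k]. /wanarazuudag/ → wanarazuudak.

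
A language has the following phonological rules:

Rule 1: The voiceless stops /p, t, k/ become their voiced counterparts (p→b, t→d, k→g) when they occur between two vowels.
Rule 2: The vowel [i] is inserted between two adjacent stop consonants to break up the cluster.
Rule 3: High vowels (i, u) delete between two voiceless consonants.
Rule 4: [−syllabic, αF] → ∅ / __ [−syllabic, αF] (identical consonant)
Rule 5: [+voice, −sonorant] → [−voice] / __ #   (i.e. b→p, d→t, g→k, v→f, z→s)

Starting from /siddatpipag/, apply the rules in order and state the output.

sididatpibak

Rule 1 (intervocalic voicing): /p/ is a voiceless stop between vowels /i/ and /a/, so it voices to [b]. /siddatpipag/ → siddatpibag.
Rule 2 (stop-cluster i-epenthesis): /d/ and /d/ form a stop–stop cluster, so [i] is inserted between them. /t/ and /p/ form a stop–stop cluster, so [i] is inserted between them. /siddatpibag/ → sididatipibag.
Rule 3 (high vowel syncope): /i/ is a high vowel flanked by voiceless consonants /t/ and /p/, so it deletes. /sididatipibag/ → sididatpibag.
Rule 4 (degemination): no segment meets the environment; /sididatpibag/ is unchanged.
Rule 5 (final devoicing): /g/ is a voiced obstruent in word-final position, so it devoices to [k]. /sididatpibag/ → sididatpibak.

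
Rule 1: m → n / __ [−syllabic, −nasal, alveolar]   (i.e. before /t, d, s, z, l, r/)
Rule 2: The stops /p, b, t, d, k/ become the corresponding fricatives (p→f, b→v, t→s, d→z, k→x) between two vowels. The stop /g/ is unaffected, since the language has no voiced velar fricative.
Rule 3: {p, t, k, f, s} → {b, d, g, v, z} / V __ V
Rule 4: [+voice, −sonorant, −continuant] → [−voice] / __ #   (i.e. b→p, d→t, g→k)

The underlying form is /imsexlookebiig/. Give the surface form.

Rule 1 (nasal place assimilation): /m/ precedes the alveolar consonant /s/, so it assimilates in place to [n]. /imsexlookebiig/ → insexlookebiig.
Rule 2 (intervocalic spirantization): /k/ is a stop between vowels /o/ and /e/, so it spirantizes to the fricative [x]. /b/ is a stop between vowels /e/ and /i/, so it spirantizes to the fricative [v]. /insexlookebiig/ → insexlooxeviig.
Rule 3 (intervocalic voicing): no segment meets the environment; /insexlooxeviig/ is unchanged.
Rule 4 (final devoicing): /g/ is a voiced stop in word-final position, so it devoices to [k]. /insexlooxeviig/ → insexlooxeviik.

insexlooxeviik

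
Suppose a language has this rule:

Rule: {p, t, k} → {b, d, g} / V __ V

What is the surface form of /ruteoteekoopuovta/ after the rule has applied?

Scanning /ruteoteekoopuovta/: /t/ is a voiceless stop between vowels /u/ and /e/, so it voices to [d]; /t/ is a voiceless stop between vowels /o/ and /e/, so it voices to [d]; /k/ is a voiceless stop between vowels /e/ and /o/, so it voices to [g]; /p/ is a voiceless stop between vowels /o/ and /u/, so it voices to [b]; /t/ at position 16 is not in the conditioning environment.
Result: [rudeodeegoobuovta].

rudeodeegoobuovta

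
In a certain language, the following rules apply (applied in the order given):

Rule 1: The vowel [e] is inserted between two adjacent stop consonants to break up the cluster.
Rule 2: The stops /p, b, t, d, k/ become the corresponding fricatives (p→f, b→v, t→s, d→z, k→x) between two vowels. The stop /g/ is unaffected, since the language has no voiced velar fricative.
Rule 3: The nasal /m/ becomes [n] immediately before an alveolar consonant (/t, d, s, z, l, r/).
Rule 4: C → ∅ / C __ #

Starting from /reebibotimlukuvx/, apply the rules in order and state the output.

reevivosinluxuv

Rule 1 (stop-cluster e-epenthesis): no segment meets the environment; /reebibotimlukuvx/ is unchanged.
Rule 2 (intervocalic spirantization): /b/ is a stop between vowels /e/ and /i/, so it spirantizes to the fricative [v]. /b/ is a stop between vowels /i/ and /o/, so it spirantizes to the fricative [v]. /t/ is a stop between vowels /o/ and /i/, so it spirantizes to the fricative [s]. /k/ is a stop between vowels /u/ and /u/, so it spirantizes to the fricative [x]. /reebibotimlukuvx/ → reevivosimluxuvx.
Rule 3 (nasal place assimilation): /m/ precedes the alveolar consonant /l/, so it assimilates in place to [n]. /reevivosimluxuvx/ → reevivosinluxuvx.
Rule 4 (final cluster simplification): /x/ is the second consonant of a word-final cluster /vx/, so it deletes. /reevivosinluxuvx/ → reevivosinluxuv.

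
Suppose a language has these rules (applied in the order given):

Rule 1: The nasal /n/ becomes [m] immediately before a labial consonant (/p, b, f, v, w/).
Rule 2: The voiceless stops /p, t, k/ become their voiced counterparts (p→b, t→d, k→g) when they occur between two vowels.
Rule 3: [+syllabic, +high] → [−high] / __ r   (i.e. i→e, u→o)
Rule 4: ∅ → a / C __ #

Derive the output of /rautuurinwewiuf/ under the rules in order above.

Rule 1 (nasal place assimilation): /n/ precedes the labial consonant /w/, so it assimilates in place to [m]. /rautuurinwewiuf/ → rautuurimwewiuf.
Rule 2 (intervocalic voicing): /t/ is a voiceless stop between vowels /u/ and /u/, so it voices to [d]. /rautuurimwewiuf/ → rauduurimwewiuf.
Rule 3 (pre-rhotic lowering): /u/ is a high vowel immediately before /r/, so it lowers to [o]. /rauduurimwewiuf/ → rauduorimwewiuf.
Rule 4 (final a-epenthesis): the form ends in the consonant /f/, so [a] is inserted word-finally. /rauduorimwewiuf/ → rauduorimwewiufa.

rauduorimwewiufa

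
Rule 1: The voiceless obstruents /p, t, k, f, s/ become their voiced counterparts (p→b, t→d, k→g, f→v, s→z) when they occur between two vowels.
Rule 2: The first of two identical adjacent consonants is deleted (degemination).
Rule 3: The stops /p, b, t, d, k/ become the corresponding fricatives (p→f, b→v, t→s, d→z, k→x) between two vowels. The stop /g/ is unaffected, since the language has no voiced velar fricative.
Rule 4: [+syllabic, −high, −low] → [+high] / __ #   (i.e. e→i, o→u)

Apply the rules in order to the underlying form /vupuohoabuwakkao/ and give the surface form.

vuvuohoavuwaxau

Rule 1 (intervocalic voicing): /p/ is a voiceless obstruent between vowels /u/ and /u/, so it voices to [b]. /vupuohoabuwakkao/ → vubuohoabuwakkao.
Rule 2 (degemination): /kk/ is a geminate; the first /k/ deletes. /vubuohoabuwakkao/ → vubuohoabuwakao.
Rule 3 (intervocalic spirantization): /b/ is a stop between vowels /u/ and /u/, so it spirantizes to the fricative [v]. /b/ is a stop between vowels /a/ and /u/, so it spirantizes to the fricative [v]. /k/ is a stop between vowels /a/ and /a/, so it spirantizes to the fricative [x]. /vubuohoabuwakao/ → vuvuohoavuwaxao.
Rule 4 (final vowel raising): /o/ is a mid vowel in word-final position, so it raises to [u]. /vuvuohoavuwaxao/ → vuvuohoavuwaxau.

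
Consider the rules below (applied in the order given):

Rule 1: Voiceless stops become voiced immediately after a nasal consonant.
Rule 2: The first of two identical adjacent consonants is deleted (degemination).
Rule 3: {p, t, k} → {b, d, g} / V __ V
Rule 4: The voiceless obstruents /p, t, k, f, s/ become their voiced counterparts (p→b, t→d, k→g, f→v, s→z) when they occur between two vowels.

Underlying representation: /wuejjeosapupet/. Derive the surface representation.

wuejeozabubet

Rule 1 (post-nasal voicing): no segment meets the environment; /wuejjeosapupet/ is unchanged.
Rule 2 (degemination): /jj/ is a geminate; the first /j/ deletes. /wuejjeosapupet/ → wuejeosapupet.
Rule 3 (intervocalic voicing): /p/ is a voiceless stop between vowels /a/ and /u/, so it voices to [b]. /p/ is a voiceless stop between vowels /u/ and /e/, so it voices to [b]. /wuejeosapupet/ → wuejeosabubet.
Rule 4 (intervocalic voicing): /s/ is a voiceless obstruent between vowels /o/ and /a/, so it voices to [z]. /wuejeosabubet/ → wuejeozabubet.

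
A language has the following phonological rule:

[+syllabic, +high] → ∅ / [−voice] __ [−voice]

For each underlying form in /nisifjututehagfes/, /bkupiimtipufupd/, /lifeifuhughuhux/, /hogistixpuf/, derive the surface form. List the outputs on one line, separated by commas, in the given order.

/nisifjututehagfes/: /i/ is a high vowel flanked by voiceless consonants /s/ and /f/, so it deletes. /u/ is a high vowel flanked by voiceless consonants /t/ and /t/, so it deletes. → [nisfjuttehagfes].
/bkupiimtipufupd/: /u/ is a high vowel flanked by voiceless consonants /k/ and /p/, so it deletes. /i/ is a high vowel flanked by voiceless consonants /t/ and /p/, so it deletes. /u/ is a high vowel flanked by voiceless consonants /p/ and /f/, so it deletes. /u/ is a high vowel flanked by voiceless consonants /f/ and /p/, so it deletes. → [bkpiimtpfpd].
/lifeifuhughuhux/: /u/ is a high vowel flanked by voiceless consonants /f/ and /h/, so it deletes. /u/ is a high vowel flanked by voiceless consonants /h/ and /h/, so it deletes. /u/ is a high vowel flanked by voiceless consonants /h/ and /x/, so it deletes. → [lifeifhughhx].
/hogistixpuf/: /i/ is a high vowel flanked by voiceless consonants /t/ and /x/, so it deletes. /u/ is a high vowel flanked by voiceless consonants /p/ and /f/, so it deletes. → [hogistxpf].

nisfjuttehagfes, bkpiimtpfpd, lifeifhughhx, hogistxpf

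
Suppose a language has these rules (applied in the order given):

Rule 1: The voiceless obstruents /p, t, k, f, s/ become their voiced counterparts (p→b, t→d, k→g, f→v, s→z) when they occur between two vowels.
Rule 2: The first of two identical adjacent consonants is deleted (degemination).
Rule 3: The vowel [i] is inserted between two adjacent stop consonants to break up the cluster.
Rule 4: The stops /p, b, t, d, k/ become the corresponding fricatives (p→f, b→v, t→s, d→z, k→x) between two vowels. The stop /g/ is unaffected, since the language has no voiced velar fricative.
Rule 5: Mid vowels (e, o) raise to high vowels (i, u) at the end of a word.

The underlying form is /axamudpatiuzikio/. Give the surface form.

axamuzifaziuzigiu

Rule 1 (intervocalic voicing): /t/ is a voiceless obstruent between vowels /a/ and /i/, so it voices to [d]. /k/ is a voiceless obstruent between vowels /i/ and /i/, so it voices to [g]. /axamudpatiuzikio/ → axamudpadiuzigio.
Rule 2 (degemination): no segment meets the environment; /axamudpadiuzigio/ is unchanged.
Rule 3 (stop-cluster i-epenthesis): /d/ and /p/ form a stop–stop cluster, so [i] is inserted between them. /axamudpadiuzigio/ → axamudipadiuzigio.
Rule 4 (intervocalic spirantization): /d/ is a stop between vowels /u/ and /i/, so it spirantizes to the fricative [z]. /p/ is a stop between vowels /i/ and /a/, so it spirantizes to the fricative [f]. /d/ is a stop between vowels /a/ and /i/, so it spirantizes to the fricative [z]. /axamudipadiuzigio/ → axamuzifaziuzigio.
Rule 5 (final vowel raising): /o/ is a mid vowel in word-final position, so it raises to [u]. /axamuzifaziuzigio/ → axamuzifaziuzigiu.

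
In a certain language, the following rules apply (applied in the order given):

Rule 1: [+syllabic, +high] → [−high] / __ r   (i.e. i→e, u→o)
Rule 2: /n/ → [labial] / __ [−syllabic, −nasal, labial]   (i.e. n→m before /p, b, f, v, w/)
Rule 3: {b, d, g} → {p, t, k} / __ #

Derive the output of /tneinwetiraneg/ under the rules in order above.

Rule 1 (pre-rhotic lowering): /i/ is a high vowel immediately before /r/, so it lowers to [e]. /tneinwetiraneg/ → tneinweteraneg.
Rule 2 (nasal place assimilation): /n/ precedes the labial consonant /w/, so it assimilates in place to [m]. /tneinweteraneg/ → tneimweteraneg.
Rule 3 (final devoicing): /g/ is a voiced stop in word-final position, so it devoices to [k]. /tneimweteraneg/ → tneimweteranek.

tneimweteranek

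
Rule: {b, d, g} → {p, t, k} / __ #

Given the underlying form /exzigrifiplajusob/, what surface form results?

exzigrifiplajusop

Scanning /exzigrifiplajusob/: /g/ at position 5 is not in the conditioning environment; /b/ is a voiced stop in word-final position, so it devoices to [p].
Result: [exzigrifiplajusop].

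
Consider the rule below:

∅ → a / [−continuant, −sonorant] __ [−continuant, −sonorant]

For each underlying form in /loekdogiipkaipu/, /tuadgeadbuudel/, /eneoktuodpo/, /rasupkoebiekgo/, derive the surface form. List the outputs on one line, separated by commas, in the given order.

loekadogiipakaipu, tuadageadabuudel, eneokatuodapo, rasupakoebiekago

/loekdogiipkaipu/: /k/ and /d/ form a stop–stop cluster, so [a] is inserted between them. /p/ and /k/ form a stop–stop cluster, so [a] is inserted between them. → [loekadogiipakaipu].
/tuadgeadbuudel/: /d/ and /g/ form a stop–stop cluster, so [a] is inserted between them. /d/ and /b/ form a stop–stop cluster, so [a] is inserted between them. → [tuadageadabuudel].
/eneoktuodpo/: /k/ and /t/ form a stop–stop cluster, so [a] is inserted between them. /d/ and /p/ form a stop–stop cluster, so [a] is inserted between them. → [eneokatuodapo].
/rasupkoebiekgo/: /p/ and /k/ form a stop–stop cluster, so [a] is inserted between them. /k/ and /g/ form a stop–stop cluster, so [a] is inserted between them. → [rasupakoebiekago].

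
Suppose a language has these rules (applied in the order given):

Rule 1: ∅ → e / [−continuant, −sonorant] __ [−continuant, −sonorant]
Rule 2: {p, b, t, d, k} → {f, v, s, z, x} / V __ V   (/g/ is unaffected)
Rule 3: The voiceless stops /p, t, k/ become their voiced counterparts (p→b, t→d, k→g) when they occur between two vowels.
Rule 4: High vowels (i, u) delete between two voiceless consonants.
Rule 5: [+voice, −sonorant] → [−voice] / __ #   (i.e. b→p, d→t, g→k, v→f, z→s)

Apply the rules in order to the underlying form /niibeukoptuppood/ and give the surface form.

Rule 1 (stop-cluster e-epenthesis): /p/ and /t/ form a stop–stop cluster, so [e] is inserted between them. /p/ and /p/ form a stop–stop cluster, so [e] is inserted between them. /niibeukoptuppood/ → niibeukopetupepood.
Rule 2 (intervocalic spirantization): /b/ is a stop between vowels /i/ and /e/, so it spirantizes to the fricative [v]. /k/ is a stop between vowels /u/ and /o/, so it spirantizes to the fricative [x]. /p/ is a stop between vowels /o/ and /e/, so it spirantizes to the fricative [f]. /t/ is a stop between vowels /e/ and /u/, so it spirantizes to the fricative [s]. /p/ is a stop between vowels /u/ and /e/, so it spirantizes to the fricative [f]. /p/ is a stop between vowels /e/ and /o/, so it spirantizes to the fricative [f]. /niibeukopetupepood/ → niiveuxofesufefood.
Rule 3 (intervocalic voicing): no segment meets the environment; /niiveuxofesufefood/ is unchanged.
Rule 4 (high vowel syncope): /u/ is a high vowel flanked by voiceless consonants /s/ and /f/, so it deletes. /niiveuxofesufefood/ → niiveuxofesfefood.
Rule 5 (final devoicing): /d/ is a voiced obstruent in word-final position, so it devoices to [t]. /niiveuxofesfefood/ → niiveuxofesfefoot.

niiveuxofesfefoot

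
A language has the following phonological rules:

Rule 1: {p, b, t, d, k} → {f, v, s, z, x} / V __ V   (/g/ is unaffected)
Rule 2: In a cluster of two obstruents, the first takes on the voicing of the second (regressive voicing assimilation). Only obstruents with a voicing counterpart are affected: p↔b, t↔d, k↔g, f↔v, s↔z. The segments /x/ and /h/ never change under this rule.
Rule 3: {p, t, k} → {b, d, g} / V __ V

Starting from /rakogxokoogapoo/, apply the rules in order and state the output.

Rule 1 (intervocalic spirantization): /k/ is a stop between vowels /a/ and /o/, so it spirantizes to the fricative [x]. /k/ is a stop between vowels /o/ and /o/, so it spirantizes to the fricative [x]. /p/ is a stop between vowels /a/ and /o/, so it spirantizes to the fricative [f]. /rakogxokoogapoo/ → raxogxoxoogafoo.
Rule 2 (regressive voicing assimilation): /g/ precedes the voiceless obstruent /x/, so it devoices to [k] by assimilation. /raxogxoxoogafoo/ → raxokxoxoogafoo.
Rule 3 (intervocalic voicing): no segment meets the environment; /raxokxoxoogafoo/ is unchanged.

raxokxoxoogafoo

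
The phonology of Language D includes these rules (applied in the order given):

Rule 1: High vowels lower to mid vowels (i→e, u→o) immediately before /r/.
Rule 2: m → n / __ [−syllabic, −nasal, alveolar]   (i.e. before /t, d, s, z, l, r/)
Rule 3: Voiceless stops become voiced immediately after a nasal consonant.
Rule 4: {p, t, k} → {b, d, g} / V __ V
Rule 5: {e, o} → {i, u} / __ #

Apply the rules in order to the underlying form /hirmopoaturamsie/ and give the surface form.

hermoboadoransii

Rule 1 (pre-rhotic lowering): /i/ is a high vowel immediately before /r/, so it lowers to [e]. /u/ is a high vowel immediately before /r/, so it lowers to [o]. /hirmopoaturamsie/ → hermopoatoramsie.
Rule 2 (nasal place assimilation): /m/ precedes the alveolar consonant /s/, so it assimilates in place to [n]. /hermopoatoramsie/ → hermopoatoransie.
Rule 3 (post-nasal voicing): no segment meets the environment; /hermopoatoransie/ is unchanged.
Rule 4 (intervocalic voicing): /p/ is a voiceless stop between vowels /o/ and /o/, so it voices to [b]. /t/ is a voiceless stop between vowels /a/ and /o/, so it voices to [d]. /hermopoatoransie/ → hermoboadoransie.
Rule 5 (final vowel raising): /e/ is a mid vowel in word-final position, so it raises to [i]. /hermoboadoransie/ → hermoboadoransii.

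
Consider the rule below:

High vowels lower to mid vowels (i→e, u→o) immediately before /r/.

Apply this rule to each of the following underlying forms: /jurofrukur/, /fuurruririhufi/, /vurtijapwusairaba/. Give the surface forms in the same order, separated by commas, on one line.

/jurofrukur/: /u/ is a high vowel immediately before /r/, so it lowers to [o]. /u/ is a high vowel immediately before /r/, so it lowers to [o]. → [jorofrukor].
/fuurruririhufi/: /u/ is a high vowel immediately before /r/, so it lowers to [o]. /u/ is a high vowel immediately before /r/, so it lowers to [o]. /i/ is a high vowel immediately before /r/, so it lowers to [e]. → [fuorrorerihufi].
/vurtijapwusairaba/: /u/ is a high vowel immediately before /r/, so it lowers to [o]. /i/ is a high vowel immediately before /r/, so it lowers to [e]. → [vortijapwusaeraba].

jorofrukor, fuorrorerihufi, vortijapwusaeraba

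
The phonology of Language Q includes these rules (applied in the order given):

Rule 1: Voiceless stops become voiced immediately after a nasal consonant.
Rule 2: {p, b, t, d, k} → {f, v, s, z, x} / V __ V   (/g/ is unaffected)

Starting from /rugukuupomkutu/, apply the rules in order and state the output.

ruguxuufomgusu

Rule 1 (post-nasal voicing): /k/ is a voiceless stop immediately after the nasal /m/, so it voices to [g]. /rugukuupomkutu/ → rugukuupomgutu.
Rule 2 (intervocalic spirantization): /k/ is a stop between vowels /u/ and /u/, so it spirantizes to the fricative [x]. /p/ is a stop between vowels /u/ and /o/, so it spirantizes to the fricative [f]. /t/ is a stop between vowels /u/ and /u/, so it spirantizes to the fricative [s]. /rugukuupomgutu/ → ruguxuufomgusu.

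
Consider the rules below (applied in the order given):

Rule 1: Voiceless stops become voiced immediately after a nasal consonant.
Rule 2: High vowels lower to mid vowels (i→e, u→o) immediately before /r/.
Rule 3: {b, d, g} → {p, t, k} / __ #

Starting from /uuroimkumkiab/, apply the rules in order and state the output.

Rule 1 (post-nasal voicing): /k/ is a voiceless stop immediately after the nasal /m/, so it voices to [g]. /k/ is a voiceless stop immediately after the nasal /m/, so it voices to [g]. /uuroimkumkiab/ → uuroimgumgiab.
Rule 2 (pre-rhotic lowering): /u/ is a high vowel immediately before /r/, so it lowers to [o]. /uuroimgumgiab/ → uoroimgumgiab.
Rule 3 (final devoicing): /b/ is a voiced stop in word-final position, so it devoices to [p]. /uoroimgumgiab/ → uoroimgumgiap.

uoroimgumgiap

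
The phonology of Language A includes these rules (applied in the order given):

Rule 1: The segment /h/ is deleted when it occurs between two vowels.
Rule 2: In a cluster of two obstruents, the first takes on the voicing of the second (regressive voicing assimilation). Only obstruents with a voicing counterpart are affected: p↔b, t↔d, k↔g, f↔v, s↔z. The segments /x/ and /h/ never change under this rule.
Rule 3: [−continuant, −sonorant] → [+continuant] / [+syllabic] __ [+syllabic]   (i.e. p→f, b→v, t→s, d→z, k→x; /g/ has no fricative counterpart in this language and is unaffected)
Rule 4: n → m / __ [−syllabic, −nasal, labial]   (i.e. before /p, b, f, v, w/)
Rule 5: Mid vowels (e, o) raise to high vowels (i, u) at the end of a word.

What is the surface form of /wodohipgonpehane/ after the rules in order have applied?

wozoibgompeani

Rule 1 (intervocalic h-deletion): /h/ occurs between vowels /o/ and /i/, so it deletes. /h/ occurs between vowels /e/ and /a/, so it deletes. /wodohipgonpehane/ → wodoipgonpeane.
Rule 2 (regressive voicing assimilation): /p/ precedes the voiced obstruent /g/, so it voices to [b] by assimilation. /wodoipgonpeane/ → wodoibgonpeane.
Rule 3 (intervocalic spirantization): /d/ is a stop between vowels /o/ and /o/, so it spirantizes to the fricative [z]. /wodoibgonpeane/ → wozoibgonpeane.
Rule 4 (nasal place assimilation): /n/ precedes the labial consonant /p/, so it assimilates in place to [m]. /wozoibgonpeane/ → wozoibgompeane.
Rule 5 (final vowel raising): /e/ is a mid vowel in word-final position, so it raises to [i]. /wozoibgompeane/ → wozoibgompeani.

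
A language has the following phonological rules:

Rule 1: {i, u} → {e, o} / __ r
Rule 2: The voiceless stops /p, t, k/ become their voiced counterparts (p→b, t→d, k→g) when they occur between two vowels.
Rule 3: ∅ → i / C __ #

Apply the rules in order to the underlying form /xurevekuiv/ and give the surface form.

Rule 1 (pre-rhotic lowering): /u/ is a high vowel immediately before /r/, so it lowers to [o]. /xurevekuiv/ → xorevekuiv.
Rule 2 (intervocalic voicing): /k/ is a voiceless stop between vowels /e/ and /u/, so it voices to [g]. /xorevekuiv/ → xoreveguiv.
Rule 3 (final i-epenthesis): the form ends in the consonant /v/, so [i] is inserted word-finally. /xoreveguiv/ → xoreveguivi.

xoreveguivi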